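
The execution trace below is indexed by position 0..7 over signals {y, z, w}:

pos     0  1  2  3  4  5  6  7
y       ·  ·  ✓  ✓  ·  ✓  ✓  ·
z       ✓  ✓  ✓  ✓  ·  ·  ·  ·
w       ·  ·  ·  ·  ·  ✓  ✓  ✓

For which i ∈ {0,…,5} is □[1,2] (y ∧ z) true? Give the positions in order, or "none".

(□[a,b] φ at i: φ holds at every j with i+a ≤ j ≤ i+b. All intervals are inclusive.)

Evaluate at each i in [0,5]:
  i=0: ✗ (fails at j=1)
  i=1: ✓ (all of [2,3])
  i=2: ✗ (fails at j=4)
  i=3: ✗ (fails at j=4)
  i=4: ✗ (fails at j=5)
  i=5: ✗ (fails at j=6)

1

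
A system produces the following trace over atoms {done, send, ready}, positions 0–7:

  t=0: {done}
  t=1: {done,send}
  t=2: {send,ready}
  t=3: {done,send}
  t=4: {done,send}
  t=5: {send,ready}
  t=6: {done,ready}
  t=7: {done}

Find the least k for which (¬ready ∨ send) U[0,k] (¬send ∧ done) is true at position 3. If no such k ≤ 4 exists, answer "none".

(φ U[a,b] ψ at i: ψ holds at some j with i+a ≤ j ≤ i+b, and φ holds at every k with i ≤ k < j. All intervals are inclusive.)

Need earliest j ≥ 3 with (¬send ∧ done), and (¬ready ∨ send) at every k in [3,j-1].
  j=3: rhs fails.
  j=4: rhs fails.
  j=5: rhs fails.
  j=6: rhs holds; lhs holds on [3,5]. k = 3.

3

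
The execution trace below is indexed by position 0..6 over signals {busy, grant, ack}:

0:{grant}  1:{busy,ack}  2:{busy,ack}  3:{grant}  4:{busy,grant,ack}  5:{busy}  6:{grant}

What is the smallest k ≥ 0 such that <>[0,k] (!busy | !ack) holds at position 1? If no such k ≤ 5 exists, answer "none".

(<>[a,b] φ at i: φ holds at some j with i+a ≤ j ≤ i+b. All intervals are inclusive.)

2

Scan j = 1,2,… for (!busy | !ack):
  j=1: fails
  j=2: fails
  j=3: holds
First hit at j=3, so smallest k = 3-1 = 2.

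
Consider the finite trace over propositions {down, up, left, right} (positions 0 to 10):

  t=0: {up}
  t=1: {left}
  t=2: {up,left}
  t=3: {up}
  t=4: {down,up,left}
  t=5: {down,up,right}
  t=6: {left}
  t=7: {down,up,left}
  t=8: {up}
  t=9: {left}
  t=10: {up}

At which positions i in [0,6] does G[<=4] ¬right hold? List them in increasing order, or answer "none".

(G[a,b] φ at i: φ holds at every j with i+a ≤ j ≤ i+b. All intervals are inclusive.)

Evaluate at each i in [0,6]:
  i=0: ✓ (all of [0,4])
  i=1: ✗ (fails at j=5)
  i=2: ✗ (fails at j=5)
  i=3: ✗ (fails at j=5)
  i=4: ✗ (fails at j=5)
  i=5: ✗ (fails at j=5)
  i=6: ✓ (all of [6,10])

0, 6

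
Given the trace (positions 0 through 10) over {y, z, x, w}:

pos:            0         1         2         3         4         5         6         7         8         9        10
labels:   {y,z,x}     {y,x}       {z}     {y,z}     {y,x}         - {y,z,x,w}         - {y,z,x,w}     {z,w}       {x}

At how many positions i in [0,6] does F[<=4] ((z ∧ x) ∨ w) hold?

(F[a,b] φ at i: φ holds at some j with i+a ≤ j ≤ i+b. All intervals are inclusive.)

Evaluate at each i in [0,6]:
  i=0: ✓ (witness j=0)
  i=1: ✗ (none in [1,5])
  i=2: ✓ (witness j=6)
  i=3: ✓ (witness j=6)
  i=4: ✓ (witness j=6)
  i=5: ✓ (witness j=6)
  i=6: ✓ (witness j=6)
Positions where it holds: {0, 2, 3, 4, 5, 6} → 6.

6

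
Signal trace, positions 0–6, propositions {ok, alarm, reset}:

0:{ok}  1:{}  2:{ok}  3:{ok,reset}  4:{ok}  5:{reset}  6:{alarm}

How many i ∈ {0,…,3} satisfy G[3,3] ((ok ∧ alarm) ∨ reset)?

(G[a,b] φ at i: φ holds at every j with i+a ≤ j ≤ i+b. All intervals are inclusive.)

Evaluate at each i in [0,3]:
  i=0: ✓ (all of [3,3])
  i=1: ✗ (fails at j=4)
  i=2: ✓ (all of [5,5])
  i=3: ✗ (fails at j=6)
Positions where it holds: {0, 2} → 2.

2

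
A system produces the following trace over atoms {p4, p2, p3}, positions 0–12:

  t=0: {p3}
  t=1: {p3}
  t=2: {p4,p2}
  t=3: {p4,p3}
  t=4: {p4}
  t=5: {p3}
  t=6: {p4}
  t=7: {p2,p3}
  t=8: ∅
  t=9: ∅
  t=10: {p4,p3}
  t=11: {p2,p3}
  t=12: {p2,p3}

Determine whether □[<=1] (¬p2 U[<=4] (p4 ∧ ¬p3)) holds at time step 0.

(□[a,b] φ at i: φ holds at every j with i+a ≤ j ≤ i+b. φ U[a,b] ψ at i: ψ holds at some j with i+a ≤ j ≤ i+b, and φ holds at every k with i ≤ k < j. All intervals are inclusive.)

Yes

Check (¬p2 U[<=4] (p4 ∧ ¬p3)) at every j in [0,1]:
  j=0: holds
  j=1: holds
All positions satisfy it → formula holds.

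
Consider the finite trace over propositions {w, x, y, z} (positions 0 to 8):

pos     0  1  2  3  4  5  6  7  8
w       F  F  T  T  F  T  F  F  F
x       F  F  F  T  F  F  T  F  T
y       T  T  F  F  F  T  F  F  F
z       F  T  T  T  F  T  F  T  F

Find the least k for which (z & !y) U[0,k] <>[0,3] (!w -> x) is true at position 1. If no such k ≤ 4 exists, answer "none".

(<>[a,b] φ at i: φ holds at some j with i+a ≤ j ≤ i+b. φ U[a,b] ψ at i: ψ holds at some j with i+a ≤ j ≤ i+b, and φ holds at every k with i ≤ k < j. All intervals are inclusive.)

Need earliest j ≥ 1 with <>[0,3] (!w -> x), and (z & !y) at every k in [1,j-1].
  j=1: rhs holds (empty prefix). k = 0.

0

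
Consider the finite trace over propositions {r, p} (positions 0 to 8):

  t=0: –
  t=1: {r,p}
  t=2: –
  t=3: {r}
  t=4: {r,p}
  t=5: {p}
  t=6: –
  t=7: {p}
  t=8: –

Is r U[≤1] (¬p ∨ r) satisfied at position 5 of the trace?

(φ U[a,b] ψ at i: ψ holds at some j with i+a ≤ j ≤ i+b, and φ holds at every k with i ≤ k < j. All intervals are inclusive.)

Need some j in [5,6] with (¬p ∨ r), and r at every k in [5,j-1].
  j=5: (¬p ∨ r) false.
  j=6: (¬p ∨ r) holds, but r fails at k=5 → not this j.
No j in the window works → until fails.

Does not hold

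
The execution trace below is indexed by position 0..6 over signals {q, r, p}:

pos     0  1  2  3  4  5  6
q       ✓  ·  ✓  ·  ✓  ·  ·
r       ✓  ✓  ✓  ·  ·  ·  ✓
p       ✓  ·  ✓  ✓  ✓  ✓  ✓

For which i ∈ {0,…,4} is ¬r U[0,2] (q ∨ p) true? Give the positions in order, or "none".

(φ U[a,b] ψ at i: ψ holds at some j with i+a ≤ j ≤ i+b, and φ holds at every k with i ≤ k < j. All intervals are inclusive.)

0, 2, 3, 4

Evaluate at each i in [0,4]:
  i=0: ✓ (rhs at j=0)
  i=1: ✗ (lhs fails at k=1 before rhs at j=2)
  i=2: ✓ (rhs at j=2)
  i=3: ✓ (rhs at j=3)
  i=4: ✓ (rhs at j=4)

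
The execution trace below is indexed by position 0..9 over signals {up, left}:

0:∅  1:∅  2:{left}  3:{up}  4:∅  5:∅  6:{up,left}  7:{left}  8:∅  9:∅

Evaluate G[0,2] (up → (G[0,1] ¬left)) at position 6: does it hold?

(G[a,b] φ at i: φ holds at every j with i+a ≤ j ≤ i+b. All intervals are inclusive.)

Check (up → (G[0,1] ¬left)) at every j in [6,8]:
  j=6: antecedent true; consequent fails at 6 → ✗
  j=7: antecedent false → ✓
  j=8: antecedent false → ✓
Fails at j=6 → formula fails.

No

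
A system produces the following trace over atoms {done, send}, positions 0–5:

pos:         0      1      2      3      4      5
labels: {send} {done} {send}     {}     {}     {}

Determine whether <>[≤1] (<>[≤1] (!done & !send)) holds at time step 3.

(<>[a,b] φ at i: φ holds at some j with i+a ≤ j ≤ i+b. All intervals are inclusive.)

Check <>[≤1] (!done & !send) at each j in [3,4]:
  j=3: holds (witness at 3)
  j=4: holds (witness at 4)
Found at j=3 → formula holds.

True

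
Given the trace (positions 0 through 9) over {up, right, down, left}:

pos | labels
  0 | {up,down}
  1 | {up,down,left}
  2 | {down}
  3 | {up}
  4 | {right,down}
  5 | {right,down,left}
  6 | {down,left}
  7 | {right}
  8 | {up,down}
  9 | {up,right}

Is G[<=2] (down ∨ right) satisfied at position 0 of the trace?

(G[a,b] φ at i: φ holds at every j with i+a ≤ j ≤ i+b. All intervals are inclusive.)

Check (down ∨ right) at every j in [0,2]:
  j=0: true
  j=1: true
  j=2: true
All positions satisfy it → formula holds.

Holds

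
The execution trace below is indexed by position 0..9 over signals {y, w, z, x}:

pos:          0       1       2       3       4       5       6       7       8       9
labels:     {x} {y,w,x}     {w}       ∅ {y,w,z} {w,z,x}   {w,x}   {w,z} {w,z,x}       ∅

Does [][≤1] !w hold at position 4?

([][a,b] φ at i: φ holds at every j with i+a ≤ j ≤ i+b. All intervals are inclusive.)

False

Check !w at every j in [4,5]:
  j=4: false
  j=5: false
Fails at j=4 → formula fails.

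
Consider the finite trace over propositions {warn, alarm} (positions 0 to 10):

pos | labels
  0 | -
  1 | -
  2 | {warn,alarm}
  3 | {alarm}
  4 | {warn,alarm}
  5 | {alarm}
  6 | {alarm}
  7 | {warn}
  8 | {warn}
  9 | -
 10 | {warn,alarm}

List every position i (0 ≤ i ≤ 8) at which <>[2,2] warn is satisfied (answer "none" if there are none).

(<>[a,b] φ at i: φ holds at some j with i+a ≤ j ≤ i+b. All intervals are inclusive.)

0, 2, 5, 6, 8

Evaluate at each i in [0,8]:
  i=0: ✓ (witness j=2)
  i=1: ✗ (none in [3,3])
  i=2: ✓ (witness j=4)
  i=3: ✗ (none in [5,5])
  i=4: ✗ (none in [6,6])
  i=5: ✓ (witness j=7)
  i=6: ✓ (witness j=8)
  i=7: ✗ (none in [9,9])
  i=8: ✓ (witness j=10)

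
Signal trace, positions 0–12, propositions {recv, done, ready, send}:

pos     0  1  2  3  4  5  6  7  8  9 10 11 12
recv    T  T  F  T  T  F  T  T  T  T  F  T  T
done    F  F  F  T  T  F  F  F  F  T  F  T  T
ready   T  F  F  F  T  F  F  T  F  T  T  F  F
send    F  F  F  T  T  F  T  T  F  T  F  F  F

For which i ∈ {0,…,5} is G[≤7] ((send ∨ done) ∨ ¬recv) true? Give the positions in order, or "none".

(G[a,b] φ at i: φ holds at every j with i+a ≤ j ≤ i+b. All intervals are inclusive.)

Evaluate at each i in [0,5]:
  i=0: ✗ (fails at j=0)
  i=1: ✗ (fails at j=1)
  i=2: ✗ (fails at j=8)
  i=3: ✗ (fails at j=8)
  i=4: ✗ (fails at j=8)
  i=5: ✗ (fails at j=8)

none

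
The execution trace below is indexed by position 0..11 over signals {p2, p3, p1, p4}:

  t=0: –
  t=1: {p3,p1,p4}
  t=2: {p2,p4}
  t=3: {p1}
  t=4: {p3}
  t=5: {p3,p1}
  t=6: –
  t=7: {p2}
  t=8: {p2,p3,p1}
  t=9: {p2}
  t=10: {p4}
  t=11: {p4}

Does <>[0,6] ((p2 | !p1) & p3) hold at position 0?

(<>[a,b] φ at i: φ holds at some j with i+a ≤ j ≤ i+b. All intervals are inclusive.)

Check ((p2 | !p1) & p3) at each j in [0,6]:
  j=0: false
  j=1: false
  j=2: false
  j=3: false
  j=4: true
  j=5: false
  j=6: false
Found at j=4 → formula holds.

Holds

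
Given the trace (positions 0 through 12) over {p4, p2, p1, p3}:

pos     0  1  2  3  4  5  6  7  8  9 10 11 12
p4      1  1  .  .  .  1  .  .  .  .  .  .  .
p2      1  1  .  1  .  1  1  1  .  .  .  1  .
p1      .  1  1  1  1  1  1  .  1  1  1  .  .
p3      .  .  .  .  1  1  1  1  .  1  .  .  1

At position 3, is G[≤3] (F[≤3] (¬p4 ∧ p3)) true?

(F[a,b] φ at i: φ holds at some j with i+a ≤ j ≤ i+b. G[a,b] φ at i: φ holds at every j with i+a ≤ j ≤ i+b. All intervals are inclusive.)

True

Check F[≤3] (¬p4 ∧ p3) at every j in [3,6]:
  j=3: holds (witness at 4)
  j=4: holds (witness at 4)
  j=5: holds (witness at 6)
  j=6: holds (witness at 6)
All positions satisfy it → formula holds.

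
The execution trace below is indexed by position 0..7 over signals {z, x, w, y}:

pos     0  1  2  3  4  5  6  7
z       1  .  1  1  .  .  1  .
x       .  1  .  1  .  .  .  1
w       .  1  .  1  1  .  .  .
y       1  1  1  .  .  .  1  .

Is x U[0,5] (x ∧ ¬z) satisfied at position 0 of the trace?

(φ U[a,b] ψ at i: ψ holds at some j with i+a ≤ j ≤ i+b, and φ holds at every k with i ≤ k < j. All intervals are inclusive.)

False

Need some j in [0,5] with (x ∧ ¬z), and x at every k in [0,j-1].
  j=0: (x ∧ ¬z) false.
  j=1: (x ∧ ¬z) holds, but x fails at k=0 → not this j.
  j=2: (x ∧ ¬z) false.
  j=3: (x ∧ ¬z) false.
  j=4: (x ∧ ¬z) false.
  j=5: (x ∧ ¬z) false.
No j in the window works → until fails.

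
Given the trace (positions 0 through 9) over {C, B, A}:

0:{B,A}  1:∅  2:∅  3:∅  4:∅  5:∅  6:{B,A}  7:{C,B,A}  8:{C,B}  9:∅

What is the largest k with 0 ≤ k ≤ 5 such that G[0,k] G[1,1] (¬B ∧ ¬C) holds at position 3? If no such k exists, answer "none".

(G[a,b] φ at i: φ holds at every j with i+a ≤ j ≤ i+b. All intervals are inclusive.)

1

G[1,1] (¬B ∧ ¬C) must hold from j=3 onward; find where it first fails.
  j=3: holds
  j=4: holds
  j=5: fails
Holds on [3,4], so largest k = 1.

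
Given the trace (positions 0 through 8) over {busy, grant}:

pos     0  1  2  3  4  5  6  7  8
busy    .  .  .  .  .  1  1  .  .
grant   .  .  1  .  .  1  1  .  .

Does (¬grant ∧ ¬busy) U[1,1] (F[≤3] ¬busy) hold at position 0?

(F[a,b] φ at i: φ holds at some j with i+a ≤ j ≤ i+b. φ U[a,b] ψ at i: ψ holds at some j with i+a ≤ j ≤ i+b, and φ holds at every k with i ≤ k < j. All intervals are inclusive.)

Need some j in [1,1] with F[≤3] ¬busy, and (¬grant ∧ ¬busy) at every k in [0,j-1].
  j=1: F[≤3] ¬busy holds; (¬grant ∧ ¬busy) holds at every k in [0,0] → satisfied.

True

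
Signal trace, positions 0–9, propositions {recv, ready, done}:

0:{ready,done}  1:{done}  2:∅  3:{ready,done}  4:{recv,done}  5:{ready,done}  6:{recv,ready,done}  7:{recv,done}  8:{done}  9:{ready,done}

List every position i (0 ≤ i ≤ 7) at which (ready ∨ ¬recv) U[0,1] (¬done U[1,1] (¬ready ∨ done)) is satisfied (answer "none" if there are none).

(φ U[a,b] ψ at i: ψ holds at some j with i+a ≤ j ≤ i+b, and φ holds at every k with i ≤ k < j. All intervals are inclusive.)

Evaluate at each i in [0,7]:
  i=0: ✗ (no rhs in [0,1])
  i=1: ✓ (rhs at j=2; lhs holds on [1,1])
  i=2: ✓ (rhs at j=2)
  i=3: ✗ (no rhs in [3,4])
  i=4: ✗ (no rhs in [4,5])
  i=5: ✗ (no rhs in [5,6])
  i=6: ✗ (no rhs in [6,7])
  i=7: ✗ (no rhs in [7,8])

1, 2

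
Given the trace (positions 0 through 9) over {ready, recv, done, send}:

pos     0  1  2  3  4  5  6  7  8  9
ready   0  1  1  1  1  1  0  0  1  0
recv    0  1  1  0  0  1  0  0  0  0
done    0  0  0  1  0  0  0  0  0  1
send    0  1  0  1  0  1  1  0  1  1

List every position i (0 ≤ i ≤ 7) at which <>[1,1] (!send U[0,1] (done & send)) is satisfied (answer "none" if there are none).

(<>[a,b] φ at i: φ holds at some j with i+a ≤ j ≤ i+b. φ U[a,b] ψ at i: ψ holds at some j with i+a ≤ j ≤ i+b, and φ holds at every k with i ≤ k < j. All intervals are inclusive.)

1, 2

Evaluate at each i in [0,7]:
  i=0: ✗ (none in [1,1])
  i=1: ✓ (witness j=2)
  i=2: ✓ (witness j=3)
  i=3: ✗ (none in [4,4])
  i=4: ✗ (none in [5,5])
  i=5: ✗ (none in [6,6])
  i=6: ✗ (none in [7,7])
  i=7: ✗ (none in [8,8])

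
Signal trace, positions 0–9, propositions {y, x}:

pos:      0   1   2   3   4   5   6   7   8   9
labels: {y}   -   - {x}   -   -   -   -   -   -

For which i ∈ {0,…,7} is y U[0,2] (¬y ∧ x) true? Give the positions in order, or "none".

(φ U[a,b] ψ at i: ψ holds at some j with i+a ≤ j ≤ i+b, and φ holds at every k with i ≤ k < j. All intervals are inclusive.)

Evaluate at each i in [0,7]:
  i=0: ✗ (no rhs in [0,2])
  i=1: ✗ (lhs fails at k=1 before rhs at j=3)
  i=2: ✗ (lhs fails at k=2 before rhs at j=3)
  i=3: ✓ (rhs at j=3)
  i=4: ✗ (no rhs in [4,6])
  i=5: ✗ (no rhs in [5,7])
  i=6: ✗ (no rhs in [6,8])
  i=7: ✗ (no rhs in [7,9])

3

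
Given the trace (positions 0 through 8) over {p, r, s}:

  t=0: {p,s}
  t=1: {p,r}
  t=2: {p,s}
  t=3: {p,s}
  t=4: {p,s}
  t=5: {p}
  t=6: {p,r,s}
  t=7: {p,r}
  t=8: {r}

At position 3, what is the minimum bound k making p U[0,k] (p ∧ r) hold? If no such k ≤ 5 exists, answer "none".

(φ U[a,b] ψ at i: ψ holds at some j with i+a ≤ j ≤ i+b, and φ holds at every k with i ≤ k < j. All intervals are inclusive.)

3

Need earliest j ≥ 3 with (p ∧ r), and p at every k in [3,j-1].
  j=3: rhs fails.
  j=4: rhs fails.
  j=5: rhs fails.
  j=6: rhs holds; lhs holds on [3,5]. k = 3.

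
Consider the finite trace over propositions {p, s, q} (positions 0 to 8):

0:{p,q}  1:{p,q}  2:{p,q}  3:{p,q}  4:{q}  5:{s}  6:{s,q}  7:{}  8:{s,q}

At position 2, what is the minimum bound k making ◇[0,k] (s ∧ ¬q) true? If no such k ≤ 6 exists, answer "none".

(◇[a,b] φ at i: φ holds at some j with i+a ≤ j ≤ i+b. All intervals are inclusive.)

3

Scan j = 2,3,… for (s ∧ ¬q):
  j=2: fails
  j=3: fails
  j=4: fails
  j=5: holds
First hit at j=5, so smallest k = 5-2 = 3.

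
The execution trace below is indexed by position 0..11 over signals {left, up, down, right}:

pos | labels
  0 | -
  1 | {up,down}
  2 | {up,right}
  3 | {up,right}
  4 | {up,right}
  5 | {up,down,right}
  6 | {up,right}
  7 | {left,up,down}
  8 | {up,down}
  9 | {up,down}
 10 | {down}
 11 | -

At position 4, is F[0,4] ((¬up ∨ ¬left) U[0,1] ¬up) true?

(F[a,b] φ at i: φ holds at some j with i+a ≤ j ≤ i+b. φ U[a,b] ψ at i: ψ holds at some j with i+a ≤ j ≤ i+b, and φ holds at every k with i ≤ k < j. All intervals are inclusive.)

Check ((¬up ∨ ¬left) U[0,1] ¬up) at each j in [4,8]:
  j=4: fails
  j=5: fails
  j=6: fails
  j=7: fails
  j=8: fails
No position in the window satisfies it → formula fails.

False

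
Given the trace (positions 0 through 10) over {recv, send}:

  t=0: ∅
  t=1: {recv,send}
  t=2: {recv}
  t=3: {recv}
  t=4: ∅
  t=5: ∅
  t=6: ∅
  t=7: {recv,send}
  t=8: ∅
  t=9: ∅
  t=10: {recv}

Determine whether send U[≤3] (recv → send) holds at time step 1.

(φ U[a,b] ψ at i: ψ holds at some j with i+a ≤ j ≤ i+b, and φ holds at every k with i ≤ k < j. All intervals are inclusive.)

True

Need some j in [1,4] with (recv → send), and send at every k in [1,j-1].
  j=1: (recv → send) holds; no prefix to check → satisfied.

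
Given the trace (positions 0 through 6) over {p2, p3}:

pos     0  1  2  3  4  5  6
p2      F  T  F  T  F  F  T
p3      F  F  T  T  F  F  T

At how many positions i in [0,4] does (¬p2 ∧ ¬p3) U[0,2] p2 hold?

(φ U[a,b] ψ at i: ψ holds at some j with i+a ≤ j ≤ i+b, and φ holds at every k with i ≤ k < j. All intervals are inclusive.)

4

Evaluate at each i in [0,4]:
  i=0: ✓ (rhs at j=1; lhs holds on [0,0])
  i=1: ✓ (rhs at j=1)
  i=2: ✗ (lhs fails at k=2 before rhs at j=3)
  i=3: ✓ (rhs at j=3)
  i=4: ✓ (rhs at j=6; lhs holds on [4,5])
Positions where it holds: {0, 1, 3, 4} → 4.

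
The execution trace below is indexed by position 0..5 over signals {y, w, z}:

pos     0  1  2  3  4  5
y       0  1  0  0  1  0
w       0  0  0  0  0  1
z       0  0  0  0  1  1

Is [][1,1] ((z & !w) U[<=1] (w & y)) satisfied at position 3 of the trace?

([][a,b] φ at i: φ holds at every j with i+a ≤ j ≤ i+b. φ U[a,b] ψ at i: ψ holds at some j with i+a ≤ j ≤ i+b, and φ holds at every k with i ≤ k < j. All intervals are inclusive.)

Does not hold

Check ((z & !w) U[<=1] (w & y)) at every j in [4,4]:
  j=4: fails
Fails at j=4 → formula fails.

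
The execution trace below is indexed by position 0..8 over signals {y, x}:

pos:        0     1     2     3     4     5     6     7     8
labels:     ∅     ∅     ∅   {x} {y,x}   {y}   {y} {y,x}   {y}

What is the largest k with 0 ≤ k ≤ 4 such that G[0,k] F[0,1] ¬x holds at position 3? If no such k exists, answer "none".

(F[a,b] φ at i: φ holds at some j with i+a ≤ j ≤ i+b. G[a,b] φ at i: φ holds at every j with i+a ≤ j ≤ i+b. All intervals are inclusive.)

F[0,1] ¬x must hold from j=3 onward; find where it first fails.
  j=3: fails → no k works.

none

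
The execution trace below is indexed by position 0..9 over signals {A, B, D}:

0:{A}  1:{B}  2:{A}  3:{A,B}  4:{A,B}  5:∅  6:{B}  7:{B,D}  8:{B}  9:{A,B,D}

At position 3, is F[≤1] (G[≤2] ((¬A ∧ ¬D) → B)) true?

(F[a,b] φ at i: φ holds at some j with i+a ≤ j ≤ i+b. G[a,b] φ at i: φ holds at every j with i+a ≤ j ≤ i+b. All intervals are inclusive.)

No

Check G[≤2] ((¬A ∧ ¬D) → B) at each j in [3,4]:
  j=3: fails at 5
  j=4: fails at 5
No position in the window satisfies it → formula fails.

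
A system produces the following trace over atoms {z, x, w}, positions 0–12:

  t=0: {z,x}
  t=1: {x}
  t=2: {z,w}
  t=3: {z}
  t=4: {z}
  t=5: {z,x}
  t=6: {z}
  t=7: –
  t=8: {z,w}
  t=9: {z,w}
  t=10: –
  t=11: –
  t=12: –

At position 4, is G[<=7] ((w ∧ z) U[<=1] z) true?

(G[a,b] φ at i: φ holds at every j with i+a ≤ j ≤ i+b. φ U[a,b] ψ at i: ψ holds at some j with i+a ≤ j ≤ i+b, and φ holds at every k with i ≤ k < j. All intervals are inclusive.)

No

Check ((w ∧ z) U[<=1] z) at every j in [4,11]:
  j=4: holds
  j=5: holds
  j=6: holds
  j=7: fails
  j=8: holds
  j=9: holds
  j=10: fails
  j=11: fails
Fails at j=7 → formula fails.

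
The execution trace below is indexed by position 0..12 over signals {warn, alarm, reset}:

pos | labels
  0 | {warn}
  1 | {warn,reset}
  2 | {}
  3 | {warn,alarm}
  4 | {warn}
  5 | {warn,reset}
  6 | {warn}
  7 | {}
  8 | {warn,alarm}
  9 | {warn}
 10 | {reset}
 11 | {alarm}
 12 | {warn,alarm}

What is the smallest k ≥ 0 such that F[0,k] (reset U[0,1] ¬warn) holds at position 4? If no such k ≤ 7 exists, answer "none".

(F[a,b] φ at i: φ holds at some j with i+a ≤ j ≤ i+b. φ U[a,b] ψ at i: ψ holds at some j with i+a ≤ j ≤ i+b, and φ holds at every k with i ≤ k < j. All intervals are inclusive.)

Scan j = 4,5,… for (reset U[0,1] ¬warn):
  j=4: fails
  j=5: fails
  j=6: fails
  j=7: holds
First hit at j=7, so smallest k = 7-4 = 3.

3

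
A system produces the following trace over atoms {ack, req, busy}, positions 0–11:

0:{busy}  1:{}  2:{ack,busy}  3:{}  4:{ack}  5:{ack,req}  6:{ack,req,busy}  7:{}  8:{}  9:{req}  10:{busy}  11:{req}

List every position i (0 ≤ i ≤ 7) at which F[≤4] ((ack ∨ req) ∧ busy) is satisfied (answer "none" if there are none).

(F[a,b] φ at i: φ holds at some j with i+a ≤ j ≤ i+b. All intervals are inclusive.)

Evaluate at each i in [0,7]:
  i=0: ✓ (witness j=2)
  i=1: ✓ (witness j=2)
  i=2: ✓ (witness j=2)
  i=3: ✓ (witness j=6)
  i=4: ✓ (witness j=6)
  i=5: ✓ (witness j=6)
  i=6: ✓ (witness j=6)
  i=7: ✗ (none in [7,11])

0, 1, 2, 3, 4, 5, 6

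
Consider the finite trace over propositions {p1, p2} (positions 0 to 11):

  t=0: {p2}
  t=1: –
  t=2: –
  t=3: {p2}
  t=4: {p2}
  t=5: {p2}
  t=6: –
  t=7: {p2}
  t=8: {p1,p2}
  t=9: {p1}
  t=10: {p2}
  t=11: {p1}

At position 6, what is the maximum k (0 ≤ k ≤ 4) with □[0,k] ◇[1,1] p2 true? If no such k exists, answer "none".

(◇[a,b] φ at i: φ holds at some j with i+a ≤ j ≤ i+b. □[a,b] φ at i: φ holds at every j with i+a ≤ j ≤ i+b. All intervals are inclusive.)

◇[1,1] p2 must hold from j=6 onward; find where it first fails.
  j=6: holds
  j=7: holds
  j=8: fails
Holds on [6,7], so largest k = 1.

1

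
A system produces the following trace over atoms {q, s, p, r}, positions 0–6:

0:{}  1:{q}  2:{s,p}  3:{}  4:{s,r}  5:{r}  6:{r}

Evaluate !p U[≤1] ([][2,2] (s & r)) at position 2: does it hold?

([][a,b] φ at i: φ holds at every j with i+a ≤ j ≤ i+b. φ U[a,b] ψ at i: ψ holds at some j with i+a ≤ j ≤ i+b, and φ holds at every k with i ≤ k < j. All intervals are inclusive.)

Need some j in [2,3] with [][2,2] (s & r), and !p at every k in [2,j-1].
  j=2: [][2,2] (s & r) holds; no prefix to check → satisfied.

Holds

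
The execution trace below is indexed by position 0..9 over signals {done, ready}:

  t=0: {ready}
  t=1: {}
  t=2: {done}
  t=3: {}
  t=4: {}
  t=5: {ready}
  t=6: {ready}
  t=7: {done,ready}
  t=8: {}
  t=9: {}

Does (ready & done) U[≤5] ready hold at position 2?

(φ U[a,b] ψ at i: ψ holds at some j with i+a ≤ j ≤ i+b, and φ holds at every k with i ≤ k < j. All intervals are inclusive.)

Need some j in [2,7] with ready, and (ready & done) at every k in [2,j-1].
  j=2: ready false.
  j=3: ready false.
  j=4: ready false.
  j=5: ready holds, but (ready & done) fails at k=2 → not this j.
  j=6: ready holds, but (ready & done) fails at k=2 → not this j.
  j=7: ready holds, but (ready & done) fails at k=2 → not this j.
No j in the window works → until fails.

False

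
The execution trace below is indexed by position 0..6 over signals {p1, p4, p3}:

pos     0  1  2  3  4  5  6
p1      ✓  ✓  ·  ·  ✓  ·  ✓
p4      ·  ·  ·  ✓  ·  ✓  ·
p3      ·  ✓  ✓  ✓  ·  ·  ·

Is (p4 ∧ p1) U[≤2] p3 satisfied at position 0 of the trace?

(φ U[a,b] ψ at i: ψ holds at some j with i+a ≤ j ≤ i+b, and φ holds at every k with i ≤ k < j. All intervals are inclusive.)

No

Need some j in [0,2] with p3, and (p4 ∧ p1) at every k in [0,j-1].
  j=0: p3 false.
  j=1: p3 holds, but (p4 ∧ p1) fails at k=0 → not this j.
  j=2: p3 holds, but (p4 ∧ p1) fails at k=0 → not this j.
No j in the window works → until fails.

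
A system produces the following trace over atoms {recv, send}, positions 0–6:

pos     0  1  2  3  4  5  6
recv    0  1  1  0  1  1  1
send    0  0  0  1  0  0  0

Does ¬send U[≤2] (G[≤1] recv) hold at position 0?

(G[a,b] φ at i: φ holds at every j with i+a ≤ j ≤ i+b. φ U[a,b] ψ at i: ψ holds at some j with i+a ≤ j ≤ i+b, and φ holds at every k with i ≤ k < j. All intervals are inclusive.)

Need some j in [0,2] with G[≤1] recv, and ¬send at every k in [0,j-1].
  j=0: G[≤1] recv — fails at 0.
  j=1: G[≤1] recv holds; ¬send holds at every k in [0,0] → satisfied.

True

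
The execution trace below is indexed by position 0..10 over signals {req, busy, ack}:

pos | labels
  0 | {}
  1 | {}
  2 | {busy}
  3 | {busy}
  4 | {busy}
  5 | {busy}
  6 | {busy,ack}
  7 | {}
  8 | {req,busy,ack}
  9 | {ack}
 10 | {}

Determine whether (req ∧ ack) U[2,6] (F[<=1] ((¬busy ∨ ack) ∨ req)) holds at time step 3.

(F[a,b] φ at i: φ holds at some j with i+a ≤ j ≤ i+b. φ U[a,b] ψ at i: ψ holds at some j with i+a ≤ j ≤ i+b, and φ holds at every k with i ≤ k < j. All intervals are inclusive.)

Need some j in [5,9] with F[<=1] ((¬busy ∨ ack) ∨ req), and (req ∧ ack) at every k in [3,j-1].
  j=5: F[<=1] ((¬busy ∨ ack) ∨ req) holds, but (req ∧ ack) fails at k=3 → not this j.
  j=6: F[<=1] ((¬busy ∨ ack) ∨ req) holds, but (req ∧ ack) fails at k=3 → not this j.
  j=7: F[<=1] ((¬busy ∨ ack) ∨ req) holds, but (req ∧ ack) fails at k=3 → not this j.
  j=8: F[<=1] ((¬busy ∨ ack) ∨ req) holds, but (req ∧ ack) fails at k=3 → not this j.
  j=9: F[<=1] ((¬busy ∨ ack) ∨ req) holds, but (req ∧ ack) fails at k=3 → not this j.
No j in the window works → until fails.

False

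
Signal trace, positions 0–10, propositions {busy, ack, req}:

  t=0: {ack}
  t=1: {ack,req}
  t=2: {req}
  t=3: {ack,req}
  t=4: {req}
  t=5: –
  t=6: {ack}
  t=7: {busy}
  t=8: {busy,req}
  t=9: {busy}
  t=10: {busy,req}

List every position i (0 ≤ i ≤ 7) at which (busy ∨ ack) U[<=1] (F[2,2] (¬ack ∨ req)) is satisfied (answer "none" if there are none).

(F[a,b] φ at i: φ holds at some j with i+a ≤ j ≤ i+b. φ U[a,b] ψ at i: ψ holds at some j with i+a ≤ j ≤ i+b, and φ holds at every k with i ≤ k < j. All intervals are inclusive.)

Evaluate at each i in [0,7]:
  i=0: ✓ (rhs at j=0)
  i=1: ✓ (rhs at j=1)
  i=2: ✓ (rhs at j=2)
  i=3: ✓ (rhs at j=3)
  i=4: ✗ (lhs fails at k=4 before rhs at j=5)
  i=5: ✓ (rhs at j=5)
  i=6: ✓ (rhs at j=6)
  i=7: ✓ (rhs at j=7)

0, 1, 2, 3, 5, 6, 7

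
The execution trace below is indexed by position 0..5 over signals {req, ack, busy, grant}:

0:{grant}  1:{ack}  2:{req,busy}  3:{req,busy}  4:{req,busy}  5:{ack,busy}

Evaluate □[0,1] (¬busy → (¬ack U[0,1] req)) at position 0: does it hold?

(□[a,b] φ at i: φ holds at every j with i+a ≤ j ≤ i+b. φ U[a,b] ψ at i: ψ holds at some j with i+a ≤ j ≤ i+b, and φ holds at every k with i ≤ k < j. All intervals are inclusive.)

Does not hold

Check (¬busy → (¬ack U[0,1] req)) at every j in [0,1]:
  j=0: antecedent true; consequent fails → ✗
  j=1: antecedent true; consequent fails → ✗
Fails at j=0 → formula fails.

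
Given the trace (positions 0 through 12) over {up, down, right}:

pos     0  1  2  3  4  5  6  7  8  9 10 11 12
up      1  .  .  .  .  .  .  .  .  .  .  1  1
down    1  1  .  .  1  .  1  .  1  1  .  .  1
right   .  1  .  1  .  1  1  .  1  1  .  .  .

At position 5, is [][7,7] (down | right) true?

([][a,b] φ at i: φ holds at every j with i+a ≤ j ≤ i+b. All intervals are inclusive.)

Holds

Check (down | right) at every j in [12,12]:
  j=12: true
All positions satisfy it → formula holds.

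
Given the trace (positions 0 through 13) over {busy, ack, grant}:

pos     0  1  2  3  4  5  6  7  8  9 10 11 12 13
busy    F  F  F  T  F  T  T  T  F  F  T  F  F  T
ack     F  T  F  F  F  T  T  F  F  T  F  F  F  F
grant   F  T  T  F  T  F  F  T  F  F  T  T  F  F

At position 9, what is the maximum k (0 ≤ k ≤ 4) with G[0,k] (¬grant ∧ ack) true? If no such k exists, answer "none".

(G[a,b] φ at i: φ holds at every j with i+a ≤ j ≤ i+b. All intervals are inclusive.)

(¬grant ∧ ack) must hold from j=9 onward; find where it first fails.
  j=9: holds
  j=10: fails
Holds on [9,9], so largest k = 0.

0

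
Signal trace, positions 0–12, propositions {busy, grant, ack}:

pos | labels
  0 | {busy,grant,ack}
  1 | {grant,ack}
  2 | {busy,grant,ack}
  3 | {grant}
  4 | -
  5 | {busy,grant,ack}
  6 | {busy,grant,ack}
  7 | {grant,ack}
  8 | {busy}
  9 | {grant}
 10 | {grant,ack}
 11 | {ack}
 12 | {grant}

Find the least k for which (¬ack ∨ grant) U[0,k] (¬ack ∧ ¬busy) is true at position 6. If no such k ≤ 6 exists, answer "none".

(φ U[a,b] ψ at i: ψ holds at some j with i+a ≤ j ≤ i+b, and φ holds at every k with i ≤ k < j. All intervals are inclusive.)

3

Need earliest j ≥ 6 with (¬ack ∧ ¬busy), and (¬ack ∨ grant) at every k in [6,j-1].
  j=6: rhs fails.
  j=7: rhs fails.
  j=8: rhs fails.
  j=9: rhs holds; lhs holds on [6,8]. k = 3.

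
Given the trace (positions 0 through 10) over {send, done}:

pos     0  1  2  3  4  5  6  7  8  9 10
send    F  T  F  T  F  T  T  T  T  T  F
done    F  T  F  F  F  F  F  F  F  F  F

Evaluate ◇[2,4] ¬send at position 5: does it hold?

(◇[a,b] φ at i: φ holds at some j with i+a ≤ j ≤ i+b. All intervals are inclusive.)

Does not hold

Check ¬send at each j in [7,9]:
  j=7: false
  j=8: false
  j=9: false
No position in the window satisfies it → formula fails.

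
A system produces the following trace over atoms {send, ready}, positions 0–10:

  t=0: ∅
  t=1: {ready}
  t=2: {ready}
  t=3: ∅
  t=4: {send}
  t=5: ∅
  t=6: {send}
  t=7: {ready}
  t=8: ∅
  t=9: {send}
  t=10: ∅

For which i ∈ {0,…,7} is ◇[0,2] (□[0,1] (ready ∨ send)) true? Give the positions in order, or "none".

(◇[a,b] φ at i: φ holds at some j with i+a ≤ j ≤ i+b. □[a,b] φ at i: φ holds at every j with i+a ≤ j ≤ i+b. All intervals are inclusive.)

0, 1, 4, 5, 6

Evaluate at each i in [0,7]:
  i=0: ✓ (witness j=1)
  i=1: ✓ (witness j=1)
  i=2: ✗ (none in [2,4])
  i=3: ✗ (none in [3,5])
  i=4: ✓ (witness j=6)
  i=5: ✓ (witness j=6)
  i=6: ✓ (witness j=6)
  i=7: ✗ (none in [7,9])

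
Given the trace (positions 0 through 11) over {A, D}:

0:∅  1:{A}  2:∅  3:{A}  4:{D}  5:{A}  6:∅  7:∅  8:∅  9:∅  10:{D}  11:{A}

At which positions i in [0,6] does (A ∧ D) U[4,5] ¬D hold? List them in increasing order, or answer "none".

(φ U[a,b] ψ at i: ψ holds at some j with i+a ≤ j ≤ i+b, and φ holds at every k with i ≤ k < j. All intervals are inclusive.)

Evaluate at each i in [0,6]:
  i=0: ✗ (lhs fails at k=0 before rhs at j=5)
  i=1: ✗ (lhs fails at k=1 before rhs at j=5)
  i=2: ✗ (lhs fails at k=2 before rhs at j=6)
  i=3: ✗ (lhs fails at k=3 before rhs at j=7)
  i=4: ✗ (lhs fails at k=4 before rhs at j=8)
  i=5: ✗ (lhs fails at k=5 before rhs at j=9)
  i=6: ✗ (lhs fails at k=6 before rhs at j=11)

none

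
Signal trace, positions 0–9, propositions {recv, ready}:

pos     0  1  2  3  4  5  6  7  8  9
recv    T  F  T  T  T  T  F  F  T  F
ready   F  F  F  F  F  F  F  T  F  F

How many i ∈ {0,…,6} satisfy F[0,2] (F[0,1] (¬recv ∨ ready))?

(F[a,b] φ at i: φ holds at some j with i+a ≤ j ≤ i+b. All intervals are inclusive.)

Evaluate at each i in [0,6]:
  i=0: ✓ (witness j=0)
  i=1: ✓ (witness j=1)
  i=2: ✗ (none in [2,4])
  i=3: ✓ (witness j=5)
  i=4: ✓ (witness j=5)
  i=5: ✓ (witness j=5)
  i=6: ✓ (witness j=6)
Positions where it holds: {0, 1, 3, 4, 5, 6} → 6.

6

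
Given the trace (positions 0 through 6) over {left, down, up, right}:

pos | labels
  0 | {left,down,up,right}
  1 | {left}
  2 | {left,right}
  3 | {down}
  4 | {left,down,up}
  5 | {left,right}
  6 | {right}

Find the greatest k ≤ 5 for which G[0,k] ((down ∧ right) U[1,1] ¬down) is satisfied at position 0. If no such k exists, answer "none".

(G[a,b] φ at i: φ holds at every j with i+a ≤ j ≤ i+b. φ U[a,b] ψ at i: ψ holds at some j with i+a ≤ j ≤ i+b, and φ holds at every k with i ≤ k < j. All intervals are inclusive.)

((down ∧ right) U[1,1] ¬down) must hold from j=0 onward; find where it first fails.
  j=0: holds
  j=1: fails
Holds on [0,0], so largest k = 0.

0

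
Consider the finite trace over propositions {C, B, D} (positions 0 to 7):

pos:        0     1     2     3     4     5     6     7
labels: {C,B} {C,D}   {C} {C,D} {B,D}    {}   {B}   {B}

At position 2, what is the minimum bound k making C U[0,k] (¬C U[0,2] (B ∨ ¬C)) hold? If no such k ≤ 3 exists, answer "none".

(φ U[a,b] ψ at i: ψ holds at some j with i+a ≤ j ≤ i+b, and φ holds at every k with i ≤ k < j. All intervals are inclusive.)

Need earliest j ≥ 2 with (¬C U[0,2] (B ∨ ¬C)), and C at every k in [2,j-1].
  j=2: rhs fails.
  j=3: rhs fails.
  j=4: rhs holds; lhs holds on [2,3]. k = 2.

2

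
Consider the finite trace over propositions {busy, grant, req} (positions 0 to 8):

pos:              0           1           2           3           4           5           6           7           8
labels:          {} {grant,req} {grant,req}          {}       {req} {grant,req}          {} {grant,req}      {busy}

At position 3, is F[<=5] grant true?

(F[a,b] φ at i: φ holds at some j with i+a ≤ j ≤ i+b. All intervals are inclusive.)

True

Check grant at each j in [3,8]:
  j=3: false
  j=4: false
  j=5: true
  j=6: false
  j=7: true
  j=8: false
Found at j=5 → formula holds.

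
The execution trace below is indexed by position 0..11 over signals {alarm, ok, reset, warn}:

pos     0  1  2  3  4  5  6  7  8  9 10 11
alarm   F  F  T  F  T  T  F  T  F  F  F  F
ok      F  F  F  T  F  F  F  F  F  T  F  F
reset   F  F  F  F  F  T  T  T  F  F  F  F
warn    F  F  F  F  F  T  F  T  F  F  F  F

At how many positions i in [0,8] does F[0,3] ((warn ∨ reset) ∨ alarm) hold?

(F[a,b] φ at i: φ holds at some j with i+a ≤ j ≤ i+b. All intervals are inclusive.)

Evaluate at each i in [0,8]:
  i=0: ✓ (witness j=2)
  i=1: ✓ (witness j=2)
  i=2: ✓ (witness j=2)
  i=3: ✓ (witness j=4)
  i=4: ✓ (witness j=4)
  i=5: ✓ (witness j=5)
  i=6: ✓ (witness j=6)
  i=7: ✓ (witness j=7)
  i=8: ✗ (none in [8,11])
Positions where it holds: {0, 1, 2, 3, 4, 5, 6, 7} → 8.

8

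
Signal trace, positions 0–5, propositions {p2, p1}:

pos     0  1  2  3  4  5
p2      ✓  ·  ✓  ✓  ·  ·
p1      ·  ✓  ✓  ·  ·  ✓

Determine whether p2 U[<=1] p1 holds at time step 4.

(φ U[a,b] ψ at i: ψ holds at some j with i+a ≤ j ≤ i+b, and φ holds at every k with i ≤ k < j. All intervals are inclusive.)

False

Need some j in [4,5] with p1, and p2 at every k in [4,j-1].
  j=4: p1 false.
  j=5: p1 holds, but p2 fails at k=4 → not this j.
No j in the window works → until fails.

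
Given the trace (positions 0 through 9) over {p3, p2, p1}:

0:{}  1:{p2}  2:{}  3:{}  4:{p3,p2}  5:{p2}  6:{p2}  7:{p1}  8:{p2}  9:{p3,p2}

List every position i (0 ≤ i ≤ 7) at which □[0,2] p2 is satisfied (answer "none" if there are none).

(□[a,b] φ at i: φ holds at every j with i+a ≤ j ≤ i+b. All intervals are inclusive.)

4

Evaluate at each i in [0,7]:
  i=0: ✗ (fails at j=0)
  i=1: ✗ (fails at j=2)
  i=2: ✗ (fails at j=2)
  i=3: ✗ (fails at j=3)
  i=4: ✓ (all of [4,6])
  i=5: ✗ (fails at j=7)
  i=6: ✗ (fails at j=7)
  i=7: ✗ (fails at j=7)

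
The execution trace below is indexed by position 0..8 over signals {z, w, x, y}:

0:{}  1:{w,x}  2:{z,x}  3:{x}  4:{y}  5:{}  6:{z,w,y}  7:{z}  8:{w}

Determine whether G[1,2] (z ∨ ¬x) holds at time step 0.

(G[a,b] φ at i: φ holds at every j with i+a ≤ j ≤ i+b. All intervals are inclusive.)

Check (z ∨ ¬x) at every j in [1,2]:
  j=1: false
  j=2: true
Fails at j=1 → formula fails.

False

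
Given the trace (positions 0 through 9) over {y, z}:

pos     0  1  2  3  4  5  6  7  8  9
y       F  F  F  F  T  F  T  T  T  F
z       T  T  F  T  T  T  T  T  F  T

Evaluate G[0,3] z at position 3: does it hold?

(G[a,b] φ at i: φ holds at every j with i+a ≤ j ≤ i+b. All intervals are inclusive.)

True

Check z at every j in [3,6]:
  j=3: true
  j=4: true
  j=5: true
  j=6: true
All positions satisfy it → formula holds.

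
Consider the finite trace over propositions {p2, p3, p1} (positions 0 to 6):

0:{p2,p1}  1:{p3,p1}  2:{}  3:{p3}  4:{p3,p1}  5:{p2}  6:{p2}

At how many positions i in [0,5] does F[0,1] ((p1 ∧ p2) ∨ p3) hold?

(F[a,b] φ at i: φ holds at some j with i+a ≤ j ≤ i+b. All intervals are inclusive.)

5

Evaluate at each i in [0,5]:
  i=0: ✓ (witness j=0)
  i=1: ✓ (witness j=1)
  i=2: ✓ (witness j=3)
  i=3: ✓ (witness j=3)
  i=4: ✓ (witness j=4)
  i=5: ✗ (none in [5,6])
Positions where it holds: {0, 1, 2, 3, 4} → 5.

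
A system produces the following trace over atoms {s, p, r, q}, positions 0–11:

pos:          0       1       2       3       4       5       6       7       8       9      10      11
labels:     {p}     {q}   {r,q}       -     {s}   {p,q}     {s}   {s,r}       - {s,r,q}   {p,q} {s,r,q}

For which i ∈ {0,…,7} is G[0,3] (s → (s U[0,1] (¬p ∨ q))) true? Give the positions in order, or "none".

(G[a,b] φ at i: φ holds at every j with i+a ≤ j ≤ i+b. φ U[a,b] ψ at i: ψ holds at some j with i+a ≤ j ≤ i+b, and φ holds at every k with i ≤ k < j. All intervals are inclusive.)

Evaluate at each i in [0,7]:
  i=0: ✓ (all of [0,3])
  i=1: ✓ (all of [1,4])
  i=2: ✓ (all of [2,5])
  i=3: ✓ (all of [3,6])
  i=4: ✓ (all of [4,7])
  i=5: ✓ (all of [5,8])
  i=6: ✓ (all of [6,9])
  i=7: ✓ (all of [7,10])

0, 1, 2, 3, 4, 5, 6, 7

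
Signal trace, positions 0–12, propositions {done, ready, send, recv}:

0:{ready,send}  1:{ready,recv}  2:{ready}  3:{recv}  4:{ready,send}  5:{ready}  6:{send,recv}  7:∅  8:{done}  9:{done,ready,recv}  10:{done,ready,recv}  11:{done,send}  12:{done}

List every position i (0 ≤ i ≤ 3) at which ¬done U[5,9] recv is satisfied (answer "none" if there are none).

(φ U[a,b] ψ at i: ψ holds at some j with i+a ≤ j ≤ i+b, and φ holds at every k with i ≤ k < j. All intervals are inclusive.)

Evaluate at each i in [0,3]:
  i=0: ✓ (rhs at j=6; lhs holds on [0,5])
  i=1: ✓ (rhs at j=6; lhs holds on [1,5])
  i=2: ✗ (lhs fails at k=8 before rhs at j=9)
  i=3: ✗ (lhs fails at k=8 before rhs at j=9)

0, 1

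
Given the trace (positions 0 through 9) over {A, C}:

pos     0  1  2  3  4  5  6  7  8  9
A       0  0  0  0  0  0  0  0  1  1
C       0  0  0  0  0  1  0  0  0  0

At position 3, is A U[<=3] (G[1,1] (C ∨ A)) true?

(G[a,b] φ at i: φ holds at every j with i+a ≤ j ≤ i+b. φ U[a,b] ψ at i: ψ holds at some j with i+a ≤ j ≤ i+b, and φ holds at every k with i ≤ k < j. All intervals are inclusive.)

Need some j in [3,6] with G[1,1] (C ∨ A), and A at every k in [3,j-1].
  j=3: G[1,1] (C ∨ A) — fails at 4.
  j=4: G[1,1] (C ∨ A) holds, but A fails at k=3 → not this j.
  j=5: G[1,1] (C ∨ A) — fails at 6.
  j=6: G[1,1] (C ∨ A) — fails at 7.
No j in the window works → until fails.

Does not hold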